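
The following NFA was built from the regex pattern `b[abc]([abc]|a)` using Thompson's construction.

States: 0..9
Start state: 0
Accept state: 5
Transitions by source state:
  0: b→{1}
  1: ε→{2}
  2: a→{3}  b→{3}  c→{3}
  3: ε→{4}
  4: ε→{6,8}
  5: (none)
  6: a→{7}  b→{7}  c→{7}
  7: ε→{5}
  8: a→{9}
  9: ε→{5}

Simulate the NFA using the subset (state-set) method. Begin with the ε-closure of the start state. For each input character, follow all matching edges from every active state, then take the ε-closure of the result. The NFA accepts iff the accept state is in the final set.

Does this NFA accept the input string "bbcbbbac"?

S₀ = ε-closure({0}) = {0}
'b' @ 1: {1,2}
'b' @ 2: {3,4,6,8}
'c' @ 3: {5,7}  [accepting]
'b' @ 4: {}  — state set empty
rest 'bbac' ignored (set empty)
after full input: {}  (accept=5 not in)

Answer: REJECT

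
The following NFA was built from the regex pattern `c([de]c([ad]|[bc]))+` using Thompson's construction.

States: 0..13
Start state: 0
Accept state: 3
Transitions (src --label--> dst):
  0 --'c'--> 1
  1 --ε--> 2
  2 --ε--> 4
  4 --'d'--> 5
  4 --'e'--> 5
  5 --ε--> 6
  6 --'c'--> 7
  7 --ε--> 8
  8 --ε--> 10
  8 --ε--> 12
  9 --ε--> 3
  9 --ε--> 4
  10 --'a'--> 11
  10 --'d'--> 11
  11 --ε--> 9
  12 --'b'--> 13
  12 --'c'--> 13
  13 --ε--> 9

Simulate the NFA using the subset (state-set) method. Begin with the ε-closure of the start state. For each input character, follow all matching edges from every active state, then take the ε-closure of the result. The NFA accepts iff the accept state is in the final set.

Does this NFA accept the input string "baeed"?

S₀ = ε-closure({0}) = {0}
'b' @ 1: {}  — no active states
rest 'aeed' ignored (set empty)
final: {}; accept 3 not in set

Answer: REJECT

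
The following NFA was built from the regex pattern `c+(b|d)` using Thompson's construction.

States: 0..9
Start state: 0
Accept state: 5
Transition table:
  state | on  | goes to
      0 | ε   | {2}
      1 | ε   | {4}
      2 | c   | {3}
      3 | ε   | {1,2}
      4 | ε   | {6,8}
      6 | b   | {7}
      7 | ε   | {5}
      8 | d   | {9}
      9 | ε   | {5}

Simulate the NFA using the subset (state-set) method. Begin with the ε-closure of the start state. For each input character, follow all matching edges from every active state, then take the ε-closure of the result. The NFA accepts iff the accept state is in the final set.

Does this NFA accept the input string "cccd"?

Answer: ACCEPT

Steps:
initial (ε-close {0}): {0,2}
'c' @ 1: {1,2,3,4,6,8}
'c' @ 2: {1,2,3,4,6,8}
'c' @ 3: {1,2,3,4,6,8}
'd' @ 4: {5,9}  ✓accept
end set {5,9} — state 5 in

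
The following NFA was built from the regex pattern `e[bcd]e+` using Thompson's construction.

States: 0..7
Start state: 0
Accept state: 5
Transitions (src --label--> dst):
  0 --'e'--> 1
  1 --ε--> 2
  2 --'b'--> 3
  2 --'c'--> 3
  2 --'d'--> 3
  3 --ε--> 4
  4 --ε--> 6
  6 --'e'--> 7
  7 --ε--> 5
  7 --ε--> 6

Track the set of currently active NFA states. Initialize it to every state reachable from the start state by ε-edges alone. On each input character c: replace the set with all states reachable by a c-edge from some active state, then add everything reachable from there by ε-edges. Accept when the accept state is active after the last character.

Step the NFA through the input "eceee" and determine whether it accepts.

Answer: ACCEPT

Derivation:
initial (ε-close {0}): {0}
'e' @ 1: {1,2}
'c' @ 2: {3,4,6}
'e' @ 3: {5,6,7}  [accepting]
'e' @ 4: {5,6,7}  [accepting]
'e' @ 5: {5,6,7}  [accepting]
end set {5,6,7} — state 5 in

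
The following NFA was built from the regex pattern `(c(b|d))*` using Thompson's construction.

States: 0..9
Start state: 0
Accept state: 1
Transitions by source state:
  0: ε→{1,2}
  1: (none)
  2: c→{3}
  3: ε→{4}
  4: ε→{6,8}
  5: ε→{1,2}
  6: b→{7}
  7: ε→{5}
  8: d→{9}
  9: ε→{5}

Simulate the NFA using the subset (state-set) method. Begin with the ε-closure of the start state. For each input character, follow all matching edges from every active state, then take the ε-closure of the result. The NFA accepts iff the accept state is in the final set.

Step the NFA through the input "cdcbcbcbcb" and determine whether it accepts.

start: ε-closure({0}) = {0,1,2}
'c' @ 1: {3,4,6,8}
'd' @ 2: {1,2,5,9}  [accepting]
'c' @ 3: {3,4,6,8}
'b' @ 4: {1,2,5,7}  [accepting]
'c' @ 5: {3,4,6,8}
'b' @ 6: {1,2,5,7}  [accepting]
'c' @ 7: {3,4,6,8}
'b' @ 8: {1,2,5,7}  [accepting]
'c' @ 9: {3,4,6,8}
'b' @ 10: {1,2,5,7}  [accepting]
after full input: {1,2,5,7}  (accept=1 in)

Answer: ACCEPT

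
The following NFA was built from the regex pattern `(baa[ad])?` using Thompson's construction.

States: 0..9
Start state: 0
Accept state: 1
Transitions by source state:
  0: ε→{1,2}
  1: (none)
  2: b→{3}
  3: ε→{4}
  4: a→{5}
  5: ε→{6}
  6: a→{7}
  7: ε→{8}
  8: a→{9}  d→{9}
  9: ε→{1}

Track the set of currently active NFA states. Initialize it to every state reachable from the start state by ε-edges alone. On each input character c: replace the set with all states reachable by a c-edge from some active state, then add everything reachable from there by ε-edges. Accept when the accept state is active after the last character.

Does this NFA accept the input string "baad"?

Answer: ACCEPT

Derivation:
S₀ = ε-closure({0}) = {0,1,2}
'b' @ 1: {3,4}
'a' @ 2: {5,6}
'a' @ 3: {7,8}
'd' @ 4: {1,9}  [accepting]
final: {1,9}; accept 1 in set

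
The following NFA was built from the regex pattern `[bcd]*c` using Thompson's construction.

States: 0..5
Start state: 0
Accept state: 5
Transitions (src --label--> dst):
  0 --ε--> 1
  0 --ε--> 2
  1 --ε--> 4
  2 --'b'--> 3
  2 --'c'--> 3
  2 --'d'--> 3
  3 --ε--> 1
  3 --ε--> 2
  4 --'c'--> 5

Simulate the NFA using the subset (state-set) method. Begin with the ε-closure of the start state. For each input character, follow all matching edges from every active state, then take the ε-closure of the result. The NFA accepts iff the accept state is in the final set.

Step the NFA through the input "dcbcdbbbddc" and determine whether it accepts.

start: ε-closure({0}) = {0,1,2,4}
'd' @ 1: {1,2,3,4}
'c' @ 2: {1,2,3,4,5}  (accept∈set)
'b' @ 3: {1,2,3,4}
'c' @ 4: {1,2,3,4,5}  (accept∈set)
'd' @ 5: {1,2,3,4}
'b' @ 6: {1,2,3,4}
'b' @ 7: {1,2,3,4}
'b' @ 8: {1,2,3,4}
'd' @ 9: {1,2,3,4}
'd' @ 10: {1,2,3,4}
'c' @ 11: {1,2,3,4,5}  (accept∈set)
final: {1,2,3,4,5}; accept 5 in set

Answer: ACCEPT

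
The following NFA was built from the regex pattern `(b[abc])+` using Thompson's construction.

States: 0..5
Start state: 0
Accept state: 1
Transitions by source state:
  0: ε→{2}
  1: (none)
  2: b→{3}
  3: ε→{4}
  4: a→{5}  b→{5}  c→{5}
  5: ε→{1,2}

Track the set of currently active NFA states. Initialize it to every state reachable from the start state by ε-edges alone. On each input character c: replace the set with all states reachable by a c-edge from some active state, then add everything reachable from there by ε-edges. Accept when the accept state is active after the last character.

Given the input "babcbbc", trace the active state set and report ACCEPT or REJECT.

Answer: REJECT

Trace:
S₀ = ε-closure({0}) = {0,2}
'b' @ 1: {3,4}
'a' @ 2: {1,2,5}  (accept∈set)
'b' @ 3: {3,4}
'c' @ 4: {1,2,5}  (accept∈set)
'b' @ 5: {3,4}
'b' @ 6: {1,2,5}  (accept∈set)
'c' @ 7: {}  — no active states
final: {}; accept 1 not in set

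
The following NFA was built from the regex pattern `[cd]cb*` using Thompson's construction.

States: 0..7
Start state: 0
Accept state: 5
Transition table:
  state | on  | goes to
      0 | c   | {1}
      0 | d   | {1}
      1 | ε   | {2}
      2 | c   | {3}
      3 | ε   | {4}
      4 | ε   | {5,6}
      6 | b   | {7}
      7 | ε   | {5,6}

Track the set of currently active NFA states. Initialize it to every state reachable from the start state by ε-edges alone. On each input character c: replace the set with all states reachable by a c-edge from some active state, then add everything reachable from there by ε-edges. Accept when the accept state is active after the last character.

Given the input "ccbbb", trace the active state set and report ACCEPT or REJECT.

S₀ = ε-closure({0}) = {0}
'c' @ 1: {1,2}
'c' @ 2: {3,4,5,6}  ✓accept
'b' @ 3: {5,6,7}  ✓accept
'b' @ 4: {5,6,7}  ✓accept
'b' @ 5: {5,6,7}  ✓accept
end set {5,6,7} — state 5 in

Answer: ACCEPT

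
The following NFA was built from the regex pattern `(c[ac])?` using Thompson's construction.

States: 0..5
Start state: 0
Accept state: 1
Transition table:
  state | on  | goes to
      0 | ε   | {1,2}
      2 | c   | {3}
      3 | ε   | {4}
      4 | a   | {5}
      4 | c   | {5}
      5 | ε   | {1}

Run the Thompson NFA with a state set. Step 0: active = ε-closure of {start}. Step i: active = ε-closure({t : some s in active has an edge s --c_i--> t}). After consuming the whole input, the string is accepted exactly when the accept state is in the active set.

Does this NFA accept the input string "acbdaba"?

initial (ε-close {0}): {0,1,2}
'a' @ 1: {}  — dead — no transitions
rest 'cbdaba' ignored (set empty)
final: {}; accept 1 not in set

Answer: REJECT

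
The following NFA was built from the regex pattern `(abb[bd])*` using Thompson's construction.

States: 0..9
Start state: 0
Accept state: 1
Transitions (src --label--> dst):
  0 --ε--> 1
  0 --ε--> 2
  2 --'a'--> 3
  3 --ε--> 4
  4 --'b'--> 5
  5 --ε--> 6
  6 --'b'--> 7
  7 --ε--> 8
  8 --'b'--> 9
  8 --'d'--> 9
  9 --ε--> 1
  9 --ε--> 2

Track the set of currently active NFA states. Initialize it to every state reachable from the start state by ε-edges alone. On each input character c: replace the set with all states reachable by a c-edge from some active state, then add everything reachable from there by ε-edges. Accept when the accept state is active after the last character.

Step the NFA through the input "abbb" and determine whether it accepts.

Answer: ACCEPT

Steps:
initial (ε-close {0}): {0,1,2}
'a' @ 1: {3,4}
'b' @ 2: {5,6}
'b' @ 3: {7,8}
'b' @ 4: {1,2,9}  ✓accept
final: {1,2,9}; accept 1 in set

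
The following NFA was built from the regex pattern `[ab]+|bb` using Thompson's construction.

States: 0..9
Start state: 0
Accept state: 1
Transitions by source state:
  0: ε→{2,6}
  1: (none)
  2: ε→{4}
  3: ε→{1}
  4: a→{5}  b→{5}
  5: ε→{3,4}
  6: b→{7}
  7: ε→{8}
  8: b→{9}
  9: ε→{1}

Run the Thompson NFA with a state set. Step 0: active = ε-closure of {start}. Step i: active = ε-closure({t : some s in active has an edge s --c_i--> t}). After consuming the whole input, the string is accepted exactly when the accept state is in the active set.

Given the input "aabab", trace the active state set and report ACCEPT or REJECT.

Answer: ACCEPT

Steps:
S₀ = ε-closure({0}) = {0,2,4,6}
'a' @ 1: {1,3,4,5}  [accepting]
'a' @ 2: {1,3,4,5}  [accepting]
'b' @ 3: {1,3,4,5}  [accepting]
'a' @ 4: {1,3,4,5}  [accepting]
'b' @ 5: {1,3,4,5}  [accepting]
after full input: {1,3,4,5}  (accept=1 in)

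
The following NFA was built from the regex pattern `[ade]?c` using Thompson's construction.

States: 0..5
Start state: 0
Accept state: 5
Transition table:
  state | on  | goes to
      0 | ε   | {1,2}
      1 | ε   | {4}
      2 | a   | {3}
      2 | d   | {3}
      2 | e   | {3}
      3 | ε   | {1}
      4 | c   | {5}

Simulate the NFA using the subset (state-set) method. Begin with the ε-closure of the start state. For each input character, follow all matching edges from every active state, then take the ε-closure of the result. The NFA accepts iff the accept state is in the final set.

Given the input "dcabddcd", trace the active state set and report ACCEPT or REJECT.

start: ε-closure({0}) = {0,1,2,4}
'd' @ 1: {1,3,4}
'c' @ 2: {5}  ✓accept
'a' @ 3: {}  — state set empty
rest 'bddcd' ignored (set empty)
final: {}; accept 5 not in set

Answer: REJECT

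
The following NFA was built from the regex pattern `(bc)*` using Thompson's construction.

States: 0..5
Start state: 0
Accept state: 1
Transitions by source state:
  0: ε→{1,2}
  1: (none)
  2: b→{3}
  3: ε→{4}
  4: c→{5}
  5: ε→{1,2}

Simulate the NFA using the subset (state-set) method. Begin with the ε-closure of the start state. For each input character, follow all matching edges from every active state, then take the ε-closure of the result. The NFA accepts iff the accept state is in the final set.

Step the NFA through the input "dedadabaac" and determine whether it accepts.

Answer: REJECT

Trace:
start: ε-closure({0}) = {0,1,2}
'd' @ 1: {}  — no active states
rest 'edadabaac' ignored (set empty)
after full input: {}  (accept=1 not in)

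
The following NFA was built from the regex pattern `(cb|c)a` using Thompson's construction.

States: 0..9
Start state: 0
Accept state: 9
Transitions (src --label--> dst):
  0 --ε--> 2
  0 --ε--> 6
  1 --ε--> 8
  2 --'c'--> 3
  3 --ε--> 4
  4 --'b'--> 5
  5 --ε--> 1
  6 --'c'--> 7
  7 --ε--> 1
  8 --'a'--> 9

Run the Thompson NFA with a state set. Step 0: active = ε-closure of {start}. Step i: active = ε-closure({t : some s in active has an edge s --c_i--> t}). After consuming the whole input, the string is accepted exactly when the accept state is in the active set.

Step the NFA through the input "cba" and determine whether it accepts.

S₀ = ε-closure({0}) = {0,2,6}
'c' @ 1: {1,3,4,7,8}
'b' @ 2: {1,5,8}
'a' @ 3: {9}  [accepting]
final: {9}; accept 9 in set

Answer: ACCEPT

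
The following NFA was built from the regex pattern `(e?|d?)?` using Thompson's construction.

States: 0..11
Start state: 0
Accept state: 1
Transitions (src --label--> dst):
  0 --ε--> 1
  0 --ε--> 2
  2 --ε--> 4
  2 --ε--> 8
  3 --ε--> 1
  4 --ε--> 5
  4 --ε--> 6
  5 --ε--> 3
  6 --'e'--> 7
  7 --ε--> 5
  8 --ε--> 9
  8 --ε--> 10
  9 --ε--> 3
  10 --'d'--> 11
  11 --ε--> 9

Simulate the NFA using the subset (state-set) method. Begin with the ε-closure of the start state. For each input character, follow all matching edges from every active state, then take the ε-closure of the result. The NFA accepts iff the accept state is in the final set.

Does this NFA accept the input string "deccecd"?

S₀ = ε-closure({0}) = {0,1,2,3,4,5,6,8,9,10}
'd' @ 1: {1,3,9,11}  ✓accept
'e' @ 2: {}  — state set empty
rest 'ccecd' ignored (set empty)
after full input: {}  (accept=1 not in)

Answer: REJECT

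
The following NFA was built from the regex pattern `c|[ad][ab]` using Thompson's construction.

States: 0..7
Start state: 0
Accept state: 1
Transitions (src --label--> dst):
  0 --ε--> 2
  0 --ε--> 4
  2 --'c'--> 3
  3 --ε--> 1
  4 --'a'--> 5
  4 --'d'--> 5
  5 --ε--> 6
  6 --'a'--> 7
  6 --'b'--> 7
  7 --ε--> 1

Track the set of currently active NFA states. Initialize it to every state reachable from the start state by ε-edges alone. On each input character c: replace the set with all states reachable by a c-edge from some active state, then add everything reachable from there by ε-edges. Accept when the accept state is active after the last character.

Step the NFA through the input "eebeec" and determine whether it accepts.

initial (ε-close {0}): {0,2,4}
'e' @ 1: {}  — state set empty
rest 'ebeec' ignored (set empty)
end set {} — state 1 not in

Answer: REJECT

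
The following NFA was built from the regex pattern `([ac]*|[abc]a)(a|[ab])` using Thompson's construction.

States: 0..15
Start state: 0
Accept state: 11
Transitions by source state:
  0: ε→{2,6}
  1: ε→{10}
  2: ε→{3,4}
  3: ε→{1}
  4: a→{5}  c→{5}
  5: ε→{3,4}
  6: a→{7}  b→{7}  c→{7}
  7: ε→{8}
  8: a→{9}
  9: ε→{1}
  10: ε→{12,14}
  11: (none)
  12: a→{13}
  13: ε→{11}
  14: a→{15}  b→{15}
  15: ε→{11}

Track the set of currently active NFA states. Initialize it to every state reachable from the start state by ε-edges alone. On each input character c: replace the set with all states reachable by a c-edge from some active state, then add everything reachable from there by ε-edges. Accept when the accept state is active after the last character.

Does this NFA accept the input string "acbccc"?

S₀ = ε-closure({0}) = {0,1,2,3,4,6,10,12,14}
'a' @ 1: {1,3,4,5,7,8,10,11,12,13,14,15}  ✓accept
'c' @ 2: {1,3,4,5,10,12,14}
'b' @ 3: {11,15}  ✓accept
'c' @ 4: {}  — dead — no transitions
rest 'cc' ignored (set empty)
end set {} — state 11 not in

Answer: REJECT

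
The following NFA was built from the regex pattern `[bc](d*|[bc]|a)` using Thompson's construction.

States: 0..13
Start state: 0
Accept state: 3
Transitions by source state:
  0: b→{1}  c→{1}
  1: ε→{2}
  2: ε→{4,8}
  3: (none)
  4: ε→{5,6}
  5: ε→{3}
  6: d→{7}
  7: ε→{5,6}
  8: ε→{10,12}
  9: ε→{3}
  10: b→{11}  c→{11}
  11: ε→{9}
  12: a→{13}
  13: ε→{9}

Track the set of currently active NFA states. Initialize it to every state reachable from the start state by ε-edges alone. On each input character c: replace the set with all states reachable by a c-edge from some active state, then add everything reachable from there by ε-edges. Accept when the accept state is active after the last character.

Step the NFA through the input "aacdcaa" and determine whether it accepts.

start: ε-closure({0}) = {0}
'a' @ 1: {}  — dead — no transitions
rest 'acdcaa' ignored (set empty)
end set {} — state 3 not in

Answer: REJECT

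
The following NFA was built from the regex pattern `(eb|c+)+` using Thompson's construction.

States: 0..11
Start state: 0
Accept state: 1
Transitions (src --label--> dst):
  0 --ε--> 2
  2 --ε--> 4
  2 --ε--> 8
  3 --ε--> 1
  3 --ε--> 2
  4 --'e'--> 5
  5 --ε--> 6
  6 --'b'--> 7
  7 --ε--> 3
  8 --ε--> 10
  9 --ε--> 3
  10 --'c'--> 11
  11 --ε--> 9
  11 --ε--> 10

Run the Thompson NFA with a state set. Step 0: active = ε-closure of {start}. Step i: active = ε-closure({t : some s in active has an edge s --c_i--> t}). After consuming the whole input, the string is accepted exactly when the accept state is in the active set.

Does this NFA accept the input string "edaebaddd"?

start: ε-closure({0}) = {0,2,4,8,10}
'e' @ 1: {5,6}
'd' @ 2: {}  — no active states
rest 'aebaddd' ignored (set empty)
final: {}; accept 1 not in set

Answer: REJECT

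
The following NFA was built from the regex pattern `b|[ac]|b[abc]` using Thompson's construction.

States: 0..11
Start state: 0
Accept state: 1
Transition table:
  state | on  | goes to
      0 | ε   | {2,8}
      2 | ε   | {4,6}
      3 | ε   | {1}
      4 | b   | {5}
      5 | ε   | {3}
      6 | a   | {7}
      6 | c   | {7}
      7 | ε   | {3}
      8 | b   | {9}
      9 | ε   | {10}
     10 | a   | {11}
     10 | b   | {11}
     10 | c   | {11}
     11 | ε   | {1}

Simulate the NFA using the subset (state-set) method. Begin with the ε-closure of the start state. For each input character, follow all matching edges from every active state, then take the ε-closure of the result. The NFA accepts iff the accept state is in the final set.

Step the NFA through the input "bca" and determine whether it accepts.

initial (ε-close {0}): {0,2,4,6,8}
'b' @ 1: {1,3,5,9,10}  ✓accept
'c' @ 2: {1,11}  ✓accept
'a' @ 3: {}  — no active states
final: {}; accept 1 not in set

Answer: REJECT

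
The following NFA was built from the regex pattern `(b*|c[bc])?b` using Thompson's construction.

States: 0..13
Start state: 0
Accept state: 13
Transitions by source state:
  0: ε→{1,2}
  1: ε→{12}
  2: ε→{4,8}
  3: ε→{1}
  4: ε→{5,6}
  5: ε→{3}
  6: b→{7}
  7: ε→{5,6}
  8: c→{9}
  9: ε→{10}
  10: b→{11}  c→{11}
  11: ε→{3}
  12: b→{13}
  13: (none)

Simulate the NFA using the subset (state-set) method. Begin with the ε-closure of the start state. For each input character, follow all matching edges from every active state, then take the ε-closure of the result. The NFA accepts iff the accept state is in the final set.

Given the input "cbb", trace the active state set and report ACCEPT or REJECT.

Answer: ACCEPT

Trace:
S₀ = ε-closure({0}) = {0,1,2,3,4,5,6,8,12}
'c' @ 1: {9,10}
'b' @ 2: {1,3,11,12}
'b' @ 3: {13}  ✓accept
after full input: {13}  (accept=13 in)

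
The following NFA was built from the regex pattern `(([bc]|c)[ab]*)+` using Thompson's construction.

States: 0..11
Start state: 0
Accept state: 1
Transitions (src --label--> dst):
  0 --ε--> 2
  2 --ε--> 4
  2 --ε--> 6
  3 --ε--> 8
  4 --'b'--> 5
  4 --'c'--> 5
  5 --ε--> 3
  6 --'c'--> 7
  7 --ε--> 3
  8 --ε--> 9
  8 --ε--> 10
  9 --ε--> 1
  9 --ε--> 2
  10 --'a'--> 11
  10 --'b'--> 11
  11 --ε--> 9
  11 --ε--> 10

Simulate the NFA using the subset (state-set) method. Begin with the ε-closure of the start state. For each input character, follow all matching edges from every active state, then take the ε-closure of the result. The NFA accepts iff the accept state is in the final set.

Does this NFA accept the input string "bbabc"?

S₀ = ε-closure({0}) = {0,2,4,6}
'b' @ 1: {1,2,3,4,5,6,8,9,10}  (accept∈set)
'b' @ 2: {1,2,3,4,5,6,8,9,10,11}  (accept∈set)
'a' @ 3: {1,2,4,6,9,10,11}  (accept∈set)
'b' @ 4: {1,2,3,4,5,6,8,9,10,11}  (accept∈set)
'c' @ 5: {1,2,3,4,5,6,7,8,9,10}  (accept∈set)
final: {1,2,3,4,5,6,7,8,9,10}; accept 1 in set

Answer: ACCEPT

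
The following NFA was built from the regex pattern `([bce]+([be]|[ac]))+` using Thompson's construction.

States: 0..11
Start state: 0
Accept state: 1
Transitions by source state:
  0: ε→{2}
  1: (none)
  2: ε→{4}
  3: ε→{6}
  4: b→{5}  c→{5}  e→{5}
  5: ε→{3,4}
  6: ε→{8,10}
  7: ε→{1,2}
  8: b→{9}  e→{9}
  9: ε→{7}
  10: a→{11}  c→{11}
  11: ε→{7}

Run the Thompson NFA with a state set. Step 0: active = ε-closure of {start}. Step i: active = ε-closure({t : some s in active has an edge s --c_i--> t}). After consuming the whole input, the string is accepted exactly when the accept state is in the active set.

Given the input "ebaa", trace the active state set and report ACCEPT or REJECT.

Answer: REJECT

Derivation:
start: ε-closure({0}) = {0,2,4}
'e' @ 1: {3,4,5,6,8,10}
'b' @ 2: {1,2,3,4,5,6,7,8,9,10}  [accepting]
'a' @ 3: {1,2,4,7,11}  [accepting]
'a' @ 4: {}  — state set empty
after full input: {}  (accept=1 not in)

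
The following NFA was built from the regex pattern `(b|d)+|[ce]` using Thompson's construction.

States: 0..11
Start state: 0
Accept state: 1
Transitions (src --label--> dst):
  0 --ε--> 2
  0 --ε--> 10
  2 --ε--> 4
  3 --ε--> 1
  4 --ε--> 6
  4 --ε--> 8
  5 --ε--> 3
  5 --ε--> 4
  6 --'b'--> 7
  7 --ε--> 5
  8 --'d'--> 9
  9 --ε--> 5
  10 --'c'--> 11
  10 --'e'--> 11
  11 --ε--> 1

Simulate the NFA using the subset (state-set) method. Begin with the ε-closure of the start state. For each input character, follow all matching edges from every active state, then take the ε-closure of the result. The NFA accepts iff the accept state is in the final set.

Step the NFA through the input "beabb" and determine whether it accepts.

Answer: REJECT

Derivation:
S₀ = ε-closure({0}) = {0,2,4,6,8,10}
'b' @ 1: {1,3,4,5,6,7,8}  (accept∈set)
'e' @ 2: {}  — no active states
rest 'abb' ignored (set empty)
final: {}; accept 1 not in set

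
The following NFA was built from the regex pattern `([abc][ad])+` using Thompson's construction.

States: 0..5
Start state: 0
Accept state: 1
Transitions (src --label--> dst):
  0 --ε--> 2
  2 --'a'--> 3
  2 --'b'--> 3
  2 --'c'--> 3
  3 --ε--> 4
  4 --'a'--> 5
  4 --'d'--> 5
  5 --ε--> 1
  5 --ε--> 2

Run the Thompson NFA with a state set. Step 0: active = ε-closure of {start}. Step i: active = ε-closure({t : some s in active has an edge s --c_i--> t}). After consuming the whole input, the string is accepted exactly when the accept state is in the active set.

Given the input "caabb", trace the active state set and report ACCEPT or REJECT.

S₀ = ε-closure({0}) = {0,2}
'c' @ 1: {3,4}
'a' @ 2: {1,2,5}  ✓accept
'a' @ 3: {3,4}
'b' @ 4: {}  — dead — no transitions
rest 'b' ignored (set empty)
end set {} — state 1 not in

Answer: REJECT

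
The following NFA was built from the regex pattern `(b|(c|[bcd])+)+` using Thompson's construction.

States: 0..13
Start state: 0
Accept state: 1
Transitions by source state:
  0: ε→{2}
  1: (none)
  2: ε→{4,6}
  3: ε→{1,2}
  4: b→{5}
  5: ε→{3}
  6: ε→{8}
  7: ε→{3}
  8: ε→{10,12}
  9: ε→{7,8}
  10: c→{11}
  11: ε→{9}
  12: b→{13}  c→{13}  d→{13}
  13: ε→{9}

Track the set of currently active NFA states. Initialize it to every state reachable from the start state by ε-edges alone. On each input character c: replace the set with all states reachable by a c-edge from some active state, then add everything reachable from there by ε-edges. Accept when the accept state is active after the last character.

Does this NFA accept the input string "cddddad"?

Answer: REJECT

Derivation:
initial (ε-close {0}): {0,2,4,6,8,10,12}
'c' @ 1: {1,2,3,4,6,7,8,9,10,11,12,13}  ✓accept
'd' @ 2: {1,2,3,4,6,7,8,9,10,12,13}  ✓accept
'd' @ 3: {1,2,3,4,6,7,8,9,10,12,13}  ✓accept
'd' @ 4: {1,2,3,4,6,7,8,9,10,12,13}  ✓accept
'd' @ 5: {1,2,3,4,6,7,8,9,10,12,13}  ✓accept
'a' @ 6: {}  — dead — no transitions
rest 'd' ignored (set empty)
final: {}; accept 1 not in set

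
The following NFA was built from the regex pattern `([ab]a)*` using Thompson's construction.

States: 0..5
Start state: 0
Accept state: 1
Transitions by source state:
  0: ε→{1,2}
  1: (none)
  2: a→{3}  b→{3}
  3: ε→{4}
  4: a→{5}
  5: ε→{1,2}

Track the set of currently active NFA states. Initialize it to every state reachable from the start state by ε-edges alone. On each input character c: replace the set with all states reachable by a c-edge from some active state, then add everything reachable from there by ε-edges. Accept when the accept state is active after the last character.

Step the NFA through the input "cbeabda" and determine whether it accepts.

S₀ = ε-closure({0}) = {0,1,2}
'c' @ 1: {}  — no active states
rest 'beabda' ignored (set empty)
after full input: {}  (accept=1 not in)

Answer: REJECT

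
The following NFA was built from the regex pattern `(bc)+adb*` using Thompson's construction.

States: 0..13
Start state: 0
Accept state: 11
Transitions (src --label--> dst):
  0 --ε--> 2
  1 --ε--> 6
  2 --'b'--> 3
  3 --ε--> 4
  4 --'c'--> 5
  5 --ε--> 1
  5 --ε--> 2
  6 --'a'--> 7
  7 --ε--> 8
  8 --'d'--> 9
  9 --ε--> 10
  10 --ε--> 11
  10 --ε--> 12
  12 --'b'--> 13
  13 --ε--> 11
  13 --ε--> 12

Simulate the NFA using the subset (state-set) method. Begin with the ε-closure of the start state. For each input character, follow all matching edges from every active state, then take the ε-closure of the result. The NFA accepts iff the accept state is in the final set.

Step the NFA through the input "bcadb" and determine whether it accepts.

Answer: ACCEPT

Trace:
S₀ = ε-closure({0}) = {0,2}
'b' @ 1: {3,4}
'c' @ 2: {1,2,5,6}
'a' @ 3: {7,8}
'd' @ 4: {9,10,11,12}  [accepting]
'b' @ 5: {11,12,13}  [accepting]
after full input: {11,12,13}  (accept=11 in)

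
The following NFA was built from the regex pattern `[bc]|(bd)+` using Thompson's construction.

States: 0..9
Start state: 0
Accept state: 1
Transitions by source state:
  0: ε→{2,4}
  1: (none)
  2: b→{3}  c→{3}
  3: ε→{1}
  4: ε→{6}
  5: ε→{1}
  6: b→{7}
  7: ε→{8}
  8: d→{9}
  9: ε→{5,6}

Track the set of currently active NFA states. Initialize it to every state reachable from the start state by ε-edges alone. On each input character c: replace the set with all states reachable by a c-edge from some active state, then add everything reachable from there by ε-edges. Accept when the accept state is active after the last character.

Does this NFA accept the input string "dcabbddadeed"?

S₀ = ε-closure({0}) = {0,2,4,6}
'd' @ 1: {}  — state set empty
rest 'cabbddadeed' ignored (set empty)
end set {} — state 1 not in

Answer: REJECT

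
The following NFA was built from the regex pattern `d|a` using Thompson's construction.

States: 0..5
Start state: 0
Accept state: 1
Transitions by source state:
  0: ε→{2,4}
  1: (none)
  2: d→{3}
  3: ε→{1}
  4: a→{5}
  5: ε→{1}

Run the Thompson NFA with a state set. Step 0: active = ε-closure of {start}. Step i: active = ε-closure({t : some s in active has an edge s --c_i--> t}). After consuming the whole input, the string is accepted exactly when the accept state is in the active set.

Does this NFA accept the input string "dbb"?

start: ε-closure({0}) = {0,2,4}
'd' @ 1: {1,3}  ✓accept
'b' @ 2: {}  — state set empty
rest 'b' ignored (set empty)
final: {}; accept 1 not in set

Answer: REJECT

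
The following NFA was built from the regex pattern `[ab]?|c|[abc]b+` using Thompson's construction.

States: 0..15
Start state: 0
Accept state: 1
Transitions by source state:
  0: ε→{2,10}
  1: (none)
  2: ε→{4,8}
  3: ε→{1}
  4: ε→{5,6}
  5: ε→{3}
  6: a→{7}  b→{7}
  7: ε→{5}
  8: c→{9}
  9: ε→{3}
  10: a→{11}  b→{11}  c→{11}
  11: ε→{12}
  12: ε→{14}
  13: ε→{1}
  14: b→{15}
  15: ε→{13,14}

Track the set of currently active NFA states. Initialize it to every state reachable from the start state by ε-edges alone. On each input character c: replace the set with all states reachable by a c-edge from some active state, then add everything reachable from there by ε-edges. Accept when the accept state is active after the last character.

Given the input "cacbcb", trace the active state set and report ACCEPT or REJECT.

initial (ε-close {0}): {0,1,2,3,4,5,6,8,10}
'c' @ 1: {1,3,9,11,12,14}  [accepting]
'a' @ 2: {}  — state set empty
rest 'cbcb' ignored (set empty)
end set {} — state 1 not in

Answer: REJECT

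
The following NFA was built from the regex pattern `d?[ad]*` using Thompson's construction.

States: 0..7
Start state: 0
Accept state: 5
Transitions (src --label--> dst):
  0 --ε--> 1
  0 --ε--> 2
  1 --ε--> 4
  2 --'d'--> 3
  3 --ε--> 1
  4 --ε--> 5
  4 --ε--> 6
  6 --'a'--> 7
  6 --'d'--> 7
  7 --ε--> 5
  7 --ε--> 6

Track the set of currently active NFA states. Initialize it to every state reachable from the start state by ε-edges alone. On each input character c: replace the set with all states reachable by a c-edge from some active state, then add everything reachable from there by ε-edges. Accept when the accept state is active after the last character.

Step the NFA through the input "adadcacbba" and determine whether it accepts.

Answer: REJECT

Steps:
initial (ε-close {0}): {0,1,2,4,5,6}
'a' @ 1: {5,6,7}  (accept∈set)
'd' @ 2: {5,6,7}  (accept∈set)
'a' @ 3: {5,6,7}  (accept∈set)
'd' @ 4: {5,6,7}  (accept∈set)
'c' @ 5: {}  — state set empty
rest 'acbba' ignored (set empty)
after full input: {}  (accept=5 not in)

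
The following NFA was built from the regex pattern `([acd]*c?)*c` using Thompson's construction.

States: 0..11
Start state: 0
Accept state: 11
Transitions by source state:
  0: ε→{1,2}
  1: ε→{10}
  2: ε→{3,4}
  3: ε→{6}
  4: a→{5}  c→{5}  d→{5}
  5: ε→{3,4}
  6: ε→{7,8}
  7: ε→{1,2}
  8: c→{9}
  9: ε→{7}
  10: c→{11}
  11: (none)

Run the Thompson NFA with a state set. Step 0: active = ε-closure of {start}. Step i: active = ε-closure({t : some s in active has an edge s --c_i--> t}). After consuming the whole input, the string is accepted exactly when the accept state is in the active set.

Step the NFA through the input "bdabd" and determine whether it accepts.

Answer: REJECT

Trace:
start: ε-closure({0}) = {0,1,2,3,4,6,7,8,10}
'b' @ 1: {}  — state set empty
rest 'dabd' ignored (set empty)
end set {} — state 11 not in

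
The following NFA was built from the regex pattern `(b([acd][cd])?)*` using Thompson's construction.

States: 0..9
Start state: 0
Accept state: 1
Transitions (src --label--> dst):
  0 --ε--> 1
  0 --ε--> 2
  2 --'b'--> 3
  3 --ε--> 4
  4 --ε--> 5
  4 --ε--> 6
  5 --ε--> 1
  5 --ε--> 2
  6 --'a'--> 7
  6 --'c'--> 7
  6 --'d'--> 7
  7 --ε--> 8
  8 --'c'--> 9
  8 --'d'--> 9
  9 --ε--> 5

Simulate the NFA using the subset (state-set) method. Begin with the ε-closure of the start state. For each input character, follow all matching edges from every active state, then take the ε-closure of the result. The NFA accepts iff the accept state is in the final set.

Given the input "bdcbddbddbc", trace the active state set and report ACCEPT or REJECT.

S₀ = ε-closure({0}) = {0,1,2}
'b' @ 1: {1,2,3,4,5,6}  ✓accept
'd' @ 2: {7,8}
'c' @ 3: {1,2,5,9}  ✓accept
'b' @ 4: {1,2,3,4,5,6}  ✓accept
'd' @ 5: {7,8}
'd' @ 6: {1,2,5,9}  ✓accept
'b' @ 7: {1,2,3,4,5,6}  ✓accept
'd' @ 8: {7,8}
'd' @ 9: {1,2,5,9}  ✓accept
'b' @ 10: {1,2,3,4,5,6}  ✓accept
'c' @ 11: {7,8}
after full input: {7,8}  (accept=1 not in)

Answer: REJECT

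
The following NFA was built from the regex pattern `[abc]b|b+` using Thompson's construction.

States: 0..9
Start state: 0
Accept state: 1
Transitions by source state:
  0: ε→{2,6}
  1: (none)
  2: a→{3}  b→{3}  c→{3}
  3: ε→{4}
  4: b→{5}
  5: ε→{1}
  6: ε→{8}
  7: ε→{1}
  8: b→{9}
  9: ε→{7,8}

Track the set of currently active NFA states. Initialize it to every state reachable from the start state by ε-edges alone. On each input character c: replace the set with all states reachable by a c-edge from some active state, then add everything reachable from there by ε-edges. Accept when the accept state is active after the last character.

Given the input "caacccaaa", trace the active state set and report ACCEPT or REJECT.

initial (ε-close {0}): {0,2,6,8}
'c' @ 1: {3,4}
'a' @ 2: {}  — no active states
rest 'acccaaa' ignored (set empty)
end set {} — state 1 not in

Answer: REJECT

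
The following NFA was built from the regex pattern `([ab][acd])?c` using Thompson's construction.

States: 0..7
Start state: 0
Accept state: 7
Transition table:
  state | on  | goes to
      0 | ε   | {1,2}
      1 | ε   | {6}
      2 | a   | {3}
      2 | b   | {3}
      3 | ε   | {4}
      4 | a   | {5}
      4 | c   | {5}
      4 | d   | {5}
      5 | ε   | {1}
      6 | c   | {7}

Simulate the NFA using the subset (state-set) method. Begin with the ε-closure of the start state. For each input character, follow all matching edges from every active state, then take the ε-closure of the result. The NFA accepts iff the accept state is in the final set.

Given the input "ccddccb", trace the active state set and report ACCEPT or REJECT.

S₀ = ε-closure({0}) = {0,1,2,6}
'c' @ 1: {7}  [accepting]
'c' @ 2: {}  — dead — no transitions
rest 'ddccb' ignored (set empty)
after full input: {}  (accept=7 not in)

Answer: REJECT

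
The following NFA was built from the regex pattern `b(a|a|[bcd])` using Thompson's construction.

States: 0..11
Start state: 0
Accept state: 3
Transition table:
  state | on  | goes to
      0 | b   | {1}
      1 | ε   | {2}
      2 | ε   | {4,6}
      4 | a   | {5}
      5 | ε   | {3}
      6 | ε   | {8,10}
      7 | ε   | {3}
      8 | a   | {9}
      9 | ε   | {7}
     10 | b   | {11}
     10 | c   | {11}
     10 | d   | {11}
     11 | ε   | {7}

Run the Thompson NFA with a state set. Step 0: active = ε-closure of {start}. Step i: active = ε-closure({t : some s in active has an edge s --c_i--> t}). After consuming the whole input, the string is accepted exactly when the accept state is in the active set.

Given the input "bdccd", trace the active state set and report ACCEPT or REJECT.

start: ε-closure({0}) = {0}
'b' @ 1: {1,2,4,6,8,10}
'd' @ 2: {3,7,11}  [accepting]
'c' @ 3: {}  — no active states
rest 'cd' ignored (set empty)
end set {} — state 3 not in

Answer: REJECT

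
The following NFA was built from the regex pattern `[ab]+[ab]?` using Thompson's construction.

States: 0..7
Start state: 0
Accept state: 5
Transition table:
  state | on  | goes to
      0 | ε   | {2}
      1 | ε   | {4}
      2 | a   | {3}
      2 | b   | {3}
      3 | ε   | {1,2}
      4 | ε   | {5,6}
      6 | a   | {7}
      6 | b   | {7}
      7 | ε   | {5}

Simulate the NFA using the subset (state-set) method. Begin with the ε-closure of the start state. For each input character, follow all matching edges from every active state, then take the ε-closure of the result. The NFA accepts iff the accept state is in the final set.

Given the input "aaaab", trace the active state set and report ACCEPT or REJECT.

initial (ε-close {0}): {0,2}
'a' @ 1: {1,2,3,4,5,6}  (accept∈set)
'a' @ 2: {1,2,3,4,5,6,7}  (accept∈set)
'a' @ 3: {1,2,3,4,5,6,7}  (accept∈set)
'a' @ 4: {1,2,3,4,5,6,7}  (accept∈set)
'b' @ 5: {1,2,3,4,5,6,7}  (accept∈set)
final: {1,2,3,4,5,6,7}; accept 5 in set

Answer: ACCEPT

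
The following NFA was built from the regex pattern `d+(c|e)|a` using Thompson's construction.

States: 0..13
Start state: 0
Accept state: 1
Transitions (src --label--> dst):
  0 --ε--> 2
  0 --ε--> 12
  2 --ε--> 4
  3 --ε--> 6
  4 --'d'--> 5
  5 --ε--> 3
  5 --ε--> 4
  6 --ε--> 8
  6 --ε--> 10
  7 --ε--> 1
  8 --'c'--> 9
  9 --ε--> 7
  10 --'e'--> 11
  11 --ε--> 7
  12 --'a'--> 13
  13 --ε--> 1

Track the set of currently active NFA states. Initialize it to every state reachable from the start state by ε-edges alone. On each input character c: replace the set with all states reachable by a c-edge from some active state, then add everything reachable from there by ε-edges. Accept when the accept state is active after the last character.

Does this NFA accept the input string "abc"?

Answer: REJECT

Derivation:
S₀ = ε-closure({0}) = {0,2,4,12}
'a' @ 1: {1,13}  (accept∈set)
'b' @ 2: {}  — no active states
rest 'c' ignored (set empty)
after full input: {}  (accept=1 not in)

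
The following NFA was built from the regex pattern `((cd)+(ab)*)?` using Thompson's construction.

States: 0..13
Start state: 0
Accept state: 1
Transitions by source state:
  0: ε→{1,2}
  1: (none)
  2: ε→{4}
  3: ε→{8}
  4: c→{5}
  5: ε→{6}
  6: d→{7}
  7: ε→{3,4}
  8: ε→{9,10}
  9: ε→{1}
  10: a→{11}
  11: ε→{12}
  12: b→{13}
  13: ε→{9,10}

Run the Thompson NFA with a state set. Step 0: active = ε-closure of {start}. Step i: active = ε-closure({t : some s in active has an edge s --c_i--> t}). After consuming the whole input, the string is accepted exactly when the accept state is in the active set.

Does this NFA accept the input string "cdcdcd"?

Answer: ACCEPT

Steps:
initial (ε-close {0}): {0,1,2,4}
'c' @ 1: {5,6}
'd' @ 2: {1,3,4,7,8,9,10}  ✓accept
'c' @ 3: {5,6}
'd' @ 4: {1,3,4,7,8,9,10}  ✓accept
'c' @ 5: {5,6}
'd' @ 6: {1,3,4,7,8,9,10}  ✓accept
end set {1,3,4,7,8,9,10} — state 1 in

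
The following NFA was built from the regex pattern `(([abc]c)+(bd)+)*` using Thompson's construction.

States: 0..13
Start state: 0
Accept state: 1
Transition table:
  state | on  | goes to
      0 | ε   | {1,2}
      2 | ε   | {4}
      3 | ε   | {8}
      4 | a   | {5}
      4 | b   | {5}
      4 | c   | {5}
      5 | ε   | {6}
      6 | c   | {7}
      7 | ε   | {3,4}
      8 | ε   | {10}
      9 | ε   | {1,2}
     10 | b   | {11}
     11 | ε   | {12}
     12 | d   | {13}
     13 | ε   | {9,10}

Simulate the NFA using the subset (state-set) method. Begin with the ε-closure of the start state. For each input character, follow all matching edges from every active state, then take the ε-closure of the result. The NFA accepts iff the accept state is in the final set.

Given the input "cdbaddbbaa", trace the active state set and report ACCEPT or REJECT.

Answer: REJECT

Derivation:
S₀ = ε-closure({0}) = {0,1,2,4}
'c' @ 1: {5,6}
'd' @ 2: {}  — dead — no transitions
rest 'baddbbaa' ignored (set empty)
after full input: {}  (accept=1 not in)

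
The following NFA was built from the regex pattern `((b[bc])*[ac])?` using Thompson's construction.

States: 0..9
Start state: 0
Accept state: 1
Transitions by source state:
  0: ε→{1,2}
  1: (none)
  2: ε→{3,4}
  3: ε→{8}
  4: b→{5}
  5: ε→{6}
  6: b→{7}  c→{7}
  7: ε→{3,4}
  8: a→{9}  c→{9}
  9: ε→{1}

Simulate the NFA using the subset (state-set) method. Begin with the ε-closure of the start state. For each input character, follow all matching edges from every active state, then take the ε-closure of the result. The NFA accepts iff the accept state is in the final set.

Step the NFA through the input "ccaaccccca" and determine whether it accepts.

Answer: REJECT

Derivation:
start: ε-closure({0}) = {0,1,2,3,4,8}
'c' @ 1: {1,9}  ✓accept
'c' @ 2: {}  — state set empty
rest 'aaccccca' ignored (set empty)
after full input: {}  (accept=1 not in)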